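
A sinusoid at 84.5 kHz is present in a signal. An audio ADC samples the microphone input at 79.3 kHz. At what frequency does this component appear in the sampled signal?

84.5 kHz mod fs = 5.2 kHz.
5.2 kHz ≤ fs/2 = 39.65 kHz, appears at 5.2 kHz.

5.2 kHz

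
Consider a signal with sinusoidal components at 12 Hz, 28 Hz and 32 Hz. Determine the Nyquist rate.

Highest-frequency component: 32 Hz.
Nyquist rate = 2 × 32 Hz = 64 Hz.

64 Hz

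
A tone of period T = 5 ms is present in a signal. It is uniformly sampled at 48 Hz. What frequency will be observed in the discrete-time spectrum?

T = 5 ms → f = 1/T = 200 Hz.
200 Hz mod fs = 8 Hz.
8 Hz ≤ fs/2 = 24 Hz, appears at 8 Hz.

8 Hz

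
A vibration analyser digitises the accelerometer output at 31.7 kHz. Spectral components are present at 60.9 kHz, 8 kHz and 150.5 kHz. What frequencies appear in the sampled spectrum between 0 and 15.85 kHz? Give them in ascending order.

fs/2 = 15.85 kHz.
60.9 kHz mod fs = 29.2 kHz.
29.2 kHz > fs/2 = 15.85 kHz, folds to fs − 29.2 kHz = 2.5 kHz.
8 kHz ≤ fs/2 = 15.85 kHz, passes unchanged.
150.5 kHz mod fs = 23.7 kHz.
23.7 kHz > fs/2 = 15.85 kHz, folds to fs − 23.7 kHz = 8 kHz.
Distinct values: {2.5 kHz, 8 kHz}.

2.5 kHz, 8 kHz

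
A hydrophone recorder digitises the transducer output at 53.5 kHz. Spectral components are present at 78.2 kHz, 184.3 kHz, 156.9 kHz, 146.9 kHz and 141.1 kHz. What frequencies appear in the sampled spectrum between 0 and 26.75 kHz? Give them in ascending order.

3.6 kHz, 13.6 kHz, 19.4 kHz, 23.8 kHz, 24.7 kHz

fs/2 = 26.75 kHz.
78.2 kHz mod fs = 24.7 kHz.
24.7 kHz ≤ fs/2 = 26.75 kHz, appears at 24.7 kHz.
184.3 kHz mod fs = 23.8 kHz.
23.8 kHz ≤ fs/2 = 26.75 kHz, appears at 23.8 kHz.
156.9 kHz mod fs = 49.9 kHz.
49.9 kHz > fs/2 = 26.75 kHz, folds to fs − 49.9 kHz = 3.6 kHz.
146.9 kHz mod fs = 39.9 kHz.
39.9 kHz > fs/2 = 26.75 kHz, folds to fs − 39.9 kHz = 13.6 kHz.
141.1 kHz mod fs = 34.1 kHz.
34.1 kHz > fs/2 = 26.75 kHz, folds to fs − 34.1 kHz = 19.4 kHz.
Distinct values: {3.6 kHz, 13.6 kHz, 19.4 kHz, 23.8 kHz, 24.7 kHz}.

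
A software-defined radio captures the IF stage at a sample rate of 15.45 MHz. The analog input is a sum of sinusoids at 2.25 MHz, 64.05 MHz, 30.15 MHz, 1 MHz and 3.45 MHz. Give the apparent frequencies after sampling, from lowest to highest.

0.75 MHz, 1 MHz, 2.25 MHz, 3.45 MHz

fs/2 = 7.725 MHz.
2.25 MHz ≤ fs/2 = 7.725 MHz, passes unchanged.
64.05 MHz mod fs = 2.25 MHz.
2.25 MHz ≤ fs/2 = 7.725 MHz, appears at 2.25 MHz.
30.15 MHz mod fs = 14.7 MHz.
14.7 MHz > fs/2 = 7.725 MHz, folds to fs − 14.7 MHz = 0.75 MHz.
1 MHz ≤ fs/2 = 7.725 MHz, passes unchanged.
3.45 MHz ≤ fs/2 = 7.725 MHz, passes unchanged.
Distinct values: {0.75 MHz, 1 MHz, 2.25 MHz, 3.45 MHz}.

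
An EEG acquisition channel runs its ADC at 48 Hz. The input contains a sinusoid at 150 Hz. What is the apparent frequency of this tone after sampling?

150 Hz mod fs = 6 Hz.
6 Hz ≤ fs/2 = 24 Hz, appears at 6 Hz.

6 Hz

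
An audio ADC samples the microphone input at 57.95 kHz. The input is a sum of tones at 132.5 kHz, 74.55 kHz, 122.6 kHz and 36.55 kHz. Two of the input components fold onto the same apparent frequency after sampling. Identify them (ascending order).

74.55 kHz, 132.5 kHz

fs/2 = 28.975 kHz.
132.5 kHz mod fs = 16.6 kHz.
16.6 kHz ≤ fs/2 = 28.975 kHz, appears at 16.6 kHz.
74.55 kHz mod fs = 16.6 kHz.
16.6 kHz ≤ fs/2 = 28.975 kHz, appears at 16.6 kHz.
122.6 kHz mod fs = 6.7 kHz.
6.7 kHz ≤ fs/2 = 28.975 kHz, appears at 6.7 kHz.
36.55 kHz > fs/2 = 28.975 kHz, folds to fs − 36.55 kHz = 21.4 kHz.
74.55 kHz and 132.5 kHz both map to 16.6 kHz.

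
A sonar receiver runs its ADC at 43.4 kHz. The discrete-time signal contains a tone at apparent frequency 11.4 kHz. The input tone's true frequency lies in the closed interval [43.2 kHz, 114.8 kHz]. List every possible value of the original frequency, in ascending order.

54.8 kHz, 75.4 kHz, 98.2 kHz

Frequencies that alias to 11.4 kHz are k·fs ± 11.4 kHz for integer k ≥ 0.
k=0: 11.4 kHz.
k=1: 32 kHz, 54.8 kHz.
k=2: 75.4 kHz, 98.2 kHz.
k=3: 118.8 kHz, 141.6 kHz.
Within [43.2 kHz, 114.8 kHz]: 54.8 kHz, 75.4 kHz, 98.2 kHz.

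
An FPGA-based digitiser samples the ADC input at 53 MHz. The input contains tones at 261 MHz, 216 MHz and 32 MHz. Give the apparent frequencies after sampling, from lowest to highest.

4 MHz, 21 MHz

fs/2 = 26.5 MHz.
261 MHz mod fs = 49 MHz.
49 MHz > fs/2 = 26.5 MHz, folds to fs − 49 MHz = 4 MHz.
216 MHz mod fs = 4 MHz.
4 MHz ≤ fs/2 = 26.5 MHz, appears at 4 MHz.
32 MHz > fs/2 = 26.5 MHz, folds to fs − 32 MHz = 21 MHz.
Distinct values: {4 MHz, 21 MHz}.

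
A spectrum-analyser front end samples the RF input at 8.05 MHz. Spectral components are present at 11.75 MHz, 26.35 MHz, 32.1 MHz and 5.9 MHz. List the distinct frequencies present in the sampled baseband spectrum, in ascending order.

fs/2 = 4.025 MHz.
11.75 MHz mod fs = 3.7 MHz.
3.7 MHz ≤ fs/2 = 4.025 MHz, appears at 3.7 MHz.
26.35 MHz mod fs = 2.2 MHz.
2.2 MHz ≤ fs/2 = 4.025 MHz, appears at 2.2 MHz.
32.1 MHz mod fs = 7.95 MHz.
7.95 MHz > fs/2 = 4.025 MHz, folds to fs − 7.95 MHz = 0.1 MHz.
5.9 MHz > fs/2 = 4.025 MHz, folds to fs − 5.9 MHz = 2.15 MHz.
Distinct values: {0.1 MHz, 2.15 MHz, 2.2 MHz, 3.7 MHz}.

0.1 MHz, 2.15 MHz, 2.2 MHz, 3.7 MHz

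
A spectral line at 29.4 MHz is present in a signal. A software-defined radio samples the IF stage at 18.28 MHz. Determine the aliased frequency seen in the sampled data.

29.4 MHz mod fs = 11.12 MHz.
11.12 MHz > fs/2 = 9.14 MHz, folds to fs − 11.12 MHz = 7.16 MHz.

7.16 MHz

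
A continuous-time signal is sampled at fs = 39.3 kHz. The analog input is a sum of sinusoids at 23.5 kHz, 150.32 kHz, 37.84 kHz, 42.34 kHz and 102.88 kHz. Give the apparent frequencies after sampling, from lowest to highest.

fs/2 = 19.65 kHz.
23.5 kHz > fs/2 = 19.65 kHz, folds to fs − 23.5 kHz = 15.8 kHz.
150.32 kHz mod fs = 32.42 kHz.
32.42 kHz > fs/2 = 19.65 kHz, folds to fs − 32.42 kHz = 6.88 kHz.
37.84 kHz > fs/2 = 19.65 kHz, folds to fs − 37.84 kHz = 1.46 kHz.
42.34 kHz mod fs = 3.04 kHz.
3.04 kHz ≤ fs/2 = 19.65 kHz, appears at 3.04 kHz.
102.88 kHz mod fs = 24.28 kHz.
24.28 kHz > fs/2 = 19.65 kHz, folds to fs − 24.28 kHz = 15.02 kHz.
Distinct values: {1.46 kHz, 3.04 kHz, 6.88 kHz, 15.02 kHz, 15.8 kHz}.

1.46 kHz, 3.04 kHz, 6.88 kHz, 15.02 kHz, 15.8 kHz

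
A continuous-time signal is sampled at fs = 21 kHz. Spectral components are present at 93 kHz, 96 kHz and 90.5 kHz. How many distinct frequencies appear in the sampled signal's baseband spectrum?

2

fs/2 = 10.5 kHz.
93 kHz mod fs = 9 kHz.
9 kHz ≤ fs/2 = 10.5 kHz, appears at 9 kHz.
96 kHz mod fs = 12 kHz.
12 kHz > fs/2 = 10.5 kHz, folds to fs − 12 kHz = 9 kHz.
90.5 kHz mod fs = 6.5 kHz.
6.5 kHz ≤ fs/2 = 10.5 kHz, appears at 6.5 kHz.
Distinct values: {6.5 kHz, 9 kHz} → 2.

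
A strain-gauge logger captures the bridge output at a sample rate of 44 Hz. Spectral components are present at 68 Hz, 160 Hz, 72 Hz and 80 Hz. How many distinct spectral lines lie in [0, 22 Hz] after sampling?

fs/2 = 22 Hz.
68 Hz mod fs = 24 Hz.
24 Hz > fs/2 = 22 Hz, folds to fs − 24 Hz = 20 Hz.
160 Hz mod fs = 28 Hz.
28 Hz > fs/2 = 22 Hz, folds to fs − 28 Hz = 16 Hz.
72 Hz mod fs = 28 Hz.
28 Hz > fs/2 = 22 Hz, folds to fs − 28 Hz = 16 Hz.
80 Hz mod fs = 36 Hz.
36 Hz > fs/2 = 22 Hz, folds to fs − 36 Hz = 8 Hz.
Distinct values: {8 Hz, 16 Hz, 20 Hz} → 3.

3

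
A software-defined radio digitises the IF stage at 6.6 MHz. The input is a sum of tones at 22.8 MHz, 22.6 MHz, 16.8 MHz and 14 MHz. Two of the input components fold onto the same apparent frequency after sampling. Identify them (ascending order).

16.8 MHz, 22.8 MHz

fs/2 = 3.3 MHz.
22.8 MHz mod fs = 3 MHz.
3 MHz ≤ fs/2 = 3.3 MHz, appears at 3 MHz.
22.6 MHz mod fs = 2.8 MHz.
2.8 MHz ≤ fs/2 = 3.3 MHz, appears at 2.8 MHz.
16.8 MHz mod fs = 3.6 MHz.
3.6 MHz > fs/2 = 3.3 MHz, folds to fs − 3.6 MHz = 3 MHz.
14 MHz mod fs = 0.8 MHz.
0.8 MHz ≤ fs/2 = 3.3 MHz, appears at 0.8 MHz.
16.8 MHz and 22.8 MHz both map to 3 MHz.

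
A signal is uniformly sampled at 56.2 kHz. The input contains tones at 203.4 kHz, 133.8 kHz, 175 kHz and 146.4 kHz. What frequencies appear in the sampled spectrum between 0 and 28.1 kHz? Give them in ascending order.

fs/2 = 28.1 kHz.
203.4 kHz mod fs = 34.8 kHz.
34.8 kHz > fs/2 = 28.1 kHz, folds to fs − 34.8 kHz = 21.4 kHz.
133.8 kHz mod fs = 21.4 kHz.
21.4 kHz ≤ fs/2 = 28.1 kHz, appears at 21.4 kHz.
175 kHz mod fs = 6.4 kHz.
6.4 kHz ≤ fs/2 = 28.1 kHz, appears at 6.4 kHz.
146.4 kHz mod fs = 34 kHz.
34 kHz > fs/2 = 28.1 kHz, folds to fs − 34 kHz = 22.2 kHz.
Distinct values: {6.4 kHz, 21.4 kHz, 22.2 kHz}.

6.4 kHz, 21.4 kHz, 22.2 kHz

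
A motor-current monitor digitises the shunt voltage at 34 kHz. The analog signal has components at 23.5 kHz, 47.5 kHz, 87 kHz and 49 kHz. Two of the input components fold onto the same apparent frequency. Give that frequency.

fs/2 = 17 kHz.
23.5 kHz > fs/2 = 17 kHz, folds to fs − 23.5 kHz = 10.5 kHz.
47.5 kHz mod fs = 13.5 kHz.
13.5 kHz ≤ fs/2 = 17 kHz, appears at 13.5 kHz.
87 kHz mod fs = 19 kHz.
19 kHz > fs/2 = 17 kHz, folds to fs − 19 kHz = 15 kHz.
49 kHz mod fs = 15 kHz.
15 kHz ≤ fs/2 = 17 kHz, appears at 15 kHz.
49 kHz and 87 kHz both map to 15 kHz.

15 kHz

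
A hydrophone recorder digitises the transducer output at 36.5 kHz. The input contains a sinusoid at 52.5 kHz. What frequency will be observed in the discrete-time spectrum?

16 kHz

52.5 kHz mod fs = 16 kHz.
16 kHz ≤ fs/2 = 18.25 kHz, appears at 16 kHz.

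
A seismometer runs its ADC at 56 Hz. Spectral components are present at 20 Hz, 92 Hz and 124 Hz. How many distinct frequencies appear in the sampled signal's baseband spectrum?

2

fs/2 = 28 Hz.
20 Hz ≤ fs/2 = 28 Hz, passes unchanged.
92 Hz mod fs = 36 Hz.
36 Hz > fs/2 = 28 Hz, folds to fs − 36 Hz = 20 Hz.
124 Hz mod fs = 12 Hz.
12 Hz ≤ fs/2 = 28 Hz, appears at 12 Hz.
Distinct values: {12 Hz, 20 Hz} → 2.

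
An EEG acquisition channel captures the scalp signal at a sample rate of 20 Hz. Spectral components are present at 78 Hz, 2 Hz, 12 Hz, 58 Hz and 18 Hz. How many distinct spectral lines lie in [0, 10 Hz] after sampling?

2

fs/2 = 10 Hz.
78 Hz mod fs = 18 Hz.
18 Hz > fs/2 = 10 Hz, folds to fs − 18 Hz = 2 Hz.
2 Hz ≤ fs/2 = 10 Hz, passes unchanged.
12 Hz > fs/2 = 10 Hz, folds to fs − 12 Hz = 8 Hz.
58 Hz mod fs = 18 Hz.
18 Hz > fs/2 = 10 Hz, folds to fs − 18 Hz = 2 Hz.
18 Hz > fs/2 = 10 Hz, folds to fs − 18 Hz = 2 Hz.
Distinct values: {2 Hz, 8 Hz} → 2.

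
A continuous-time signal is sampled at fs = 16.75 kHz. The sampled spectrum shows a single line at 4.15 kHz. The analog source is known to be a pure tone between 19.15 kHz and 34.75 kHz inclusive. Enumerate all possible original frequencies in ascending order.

20.9 kHz, 29.35 kHz

Frequencies that alias to 4.15 kHz are k·fs ± 4.15 kHz for integer k ≥ 0.
k=0: 4.15 kHz.
k=1: 12.6 kHz, 20.9 kHz.
k=2: 29.35 kHz, 37.65 kHz.
k=3: 46.1 kHz, 54.4 kHz.
Within [19.15 kHz, 34.75 kHz]: 20.9 kHz, 29.35 kHz.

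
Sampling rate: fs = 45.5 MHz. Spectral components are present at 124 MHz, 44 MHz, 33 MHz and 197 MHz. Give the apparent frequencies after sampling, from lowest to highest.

fs/2 = 22.75 MHz.
124 MHz mod fs = 33 MHz.
33 MHz > fs/2 = 22.75 MHz, folds to fs − 33 MHz = 12.5 MHz.
44 MHz > fs/2 = 22.75 MHz, folds to fs − 44 MHz = 1.5 MHz.
33 MHz > fs/2 = 22.75 MHz, folds to fs − 33 MHz = 12.5 MHz.
197 MHz mod fs = 15 MHz.
15 MHz ≤ fs/2 = 22.75 MHz, appears at 15 MHz.
Distinct values: {1.5 MHz, 12.5 MHz, 15 MHz}.

1.5 MHz, 12.5 MHz, 15 MHz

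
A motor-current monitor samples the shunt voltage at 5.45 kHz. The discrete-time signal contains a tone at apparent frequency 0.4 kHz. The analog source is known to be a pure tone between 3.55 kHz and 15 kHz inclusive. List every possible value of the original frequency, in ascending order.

5.05 kHz, 5.85 kHz, 10.5 kHz, 11.3 kHz

Frequencies that alias to 0.4 kHz are k·fs ± 0.4 kHz for integer k ≥ 0.
k=0: 0.4 kHz.
k=1: 5.05 kHz, 5.85 kHz.
k=2: 10.5 kHz, 11.3 kHz.
k=3: 15.95 kHz, 16.75 kHz.
Within [3.55 kHz, 15 kHz]: 5.05 kHz, 5.85 kHz, 10.5 kHz, 11.3 kHz.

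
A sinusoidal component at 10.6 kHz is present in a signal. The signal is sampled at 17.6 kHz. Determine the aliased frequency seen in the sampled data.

7 kHz

10.6 kHz > fs/2 = 8.8 kHz, folds to fs − 10.6 kHz = 7 kHz.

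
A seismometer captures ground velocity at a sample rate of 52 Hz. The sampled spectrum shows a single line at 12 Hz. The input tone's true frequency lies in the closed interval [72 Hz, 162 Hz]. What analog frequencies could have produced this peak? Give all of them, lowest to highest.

92 Hz, 116 Hz, 144 Hz

Frequencies that alias to 12 Hz are k·fs ± 12 Hz for integer k ≥ 0.
k=0: 12 Hz.
k=1: 40 Hz, 64 Hz.
k=2: 92 Hz, 116 Hz.
k=3: 144 Hz, 168 Hz.
k=4: 196 Hz, 220 Hz.
Within [72 Hz, 162 Hz]: 92 Hz, 116 Hz, 144 Hz.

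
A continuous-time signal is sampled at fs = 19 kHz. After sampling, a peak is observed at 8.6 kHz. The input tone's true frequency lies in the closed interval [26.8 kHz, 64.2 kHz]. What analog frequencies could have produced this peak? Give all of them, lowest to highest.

Frequencies that alias to 8.6 kHz are k·fs ± 8.6 kHz for integer k ≥ 0.
k=0: 8.6 kHz.
k=1: 10.4 kHz, 27.6 kHz.
k=2: 29.4 kHz, 46.6 kHz.
k=3: 48.4 kHz, 65.6 kHz.
k=4: 67.4 kHz, 84.6 kHz.
Within [26.8 kHz, 64.2 kHz]: 27.6 kHz, 29.4 kHz, 46.6 kHz, 48.4 kHz.

27.6 kHz, 29.4 kHz, 46.6 kHz, 48.4 kHz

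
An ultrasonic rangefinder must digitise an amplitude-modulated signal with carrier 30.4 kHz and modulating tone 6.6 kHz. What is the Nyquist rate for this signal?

AM sidebands sit at fc ± fm = 23.8 kHz and 37 kHz.
Highest-frequency component: 37 kHz.
Nyquist rate = 2 × 37 kHz = 74 kHz.

74 kHz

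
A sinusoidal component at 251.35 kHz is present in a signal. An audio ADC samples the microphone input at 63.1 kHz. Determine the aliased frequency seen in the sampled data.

1.05 kHz

251.35 kHz mod fs = 62.05 kHz.
62.05 kHz > fs/2 = 31.55 kHz, folds to fs − 62.05 kHz = 1.05 kHz.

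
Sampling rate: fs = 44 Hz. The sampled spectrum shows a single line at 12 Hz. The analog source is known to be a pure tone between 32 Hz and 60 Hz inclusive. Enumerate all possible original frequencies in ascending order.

Frequencies that alias to 12 Hz are k·fs ± 12 Hz for integer k ≥ 0.
k=0: 12 Hz.
k=1: 32 Hz, 56 Hz.
k=2: 76 Hz, 100 Hz.
Within [32 Hz, 60 Hz]: 32 Hz, 56 Hz.

32 Hz, 56 Hz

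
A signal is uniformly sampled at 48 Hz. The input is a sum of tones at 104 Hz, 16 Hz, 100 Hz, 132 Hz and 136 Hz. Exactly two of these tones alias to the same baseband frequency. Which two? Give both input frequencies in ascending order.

fs/2 = 24 Hz.
104 Hz mod fs = 8 Hz.
8 Hz ≤ fs/2 = 24 Hz, appears at 8 Hz.
16 Hz ≤ fs/2 = 24 Hz, passes unchanged.
100 Hz mod fs = 4 Hz.
4 Hz ≤ fs/2 = 24 Hz, appears at 4 Hz.
132 Hz mod fs = 36 Hz.
36 Hz > fs/2 = 24 Hz, folds to fs − 36 Hz = 12 Hz.
136 Hz mod fs = 40 Hz.
40 Hz > fs/2 = 24 Hz, folds to fs − 40 Hz = 8 Hz.
104 Hz and 136 Hz both map to 8 Hz.

104 Hz, 136 Hz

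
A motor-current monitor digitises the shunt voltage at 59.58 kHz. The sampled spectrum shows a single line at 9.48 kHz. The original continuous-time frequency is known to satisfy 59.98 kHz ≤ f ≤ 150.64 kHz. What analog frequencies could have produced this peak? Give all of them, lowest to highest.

Frequencies that alias to 9.48 kHz are k·fs ± 9.48 kHz for integer k ≥ 0.
k=0: 9.48 kHz.
k=1: 50.1 kHz, 69.06 kHz.
k=2: 109.68 kHz, 128.64 kHz.
k=3: 169.26 kHz, 188.22 kHz.
Within [59.98 kHz, 150.64 kHz]: 69.06 kHz, 109.68 kHz, 128.64 kHz.

69.06 kHz, 109.68 kHz, 128.64 kHz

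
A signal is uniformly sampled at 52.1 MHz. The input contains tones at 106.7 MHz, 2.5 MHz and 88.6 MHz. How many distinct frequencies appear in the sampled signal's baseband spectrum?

fs/2 = 26.05 MHz.
106.7 MHz mod fs = 2.5 MHz.
2.5 MHz ≤ fs/2 = 26.05 MHz, appears at 2.5 MHz.
2.5 MHz ≤ fs/2 = 26.05 MHz, passes unchanged.
88.6 MHz mod fs = 36.5 MHz.
36.5 MHz > fs/2 = 26.05 MHz, folds to fs − 36.5 MHz = 15.6 MHz.
Distinct values: {2.5 MHz, 15.6 MHz} → 2.

2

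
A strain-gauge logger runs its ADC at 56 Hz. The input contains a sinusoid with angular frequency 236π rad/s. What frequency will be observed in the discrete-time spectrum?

ω = 236π rad/s → f = ω/(2π) = 118 Hz.
118 Hz mod fs = 6 Hz.
6 Hz ≤ fs/2 = 28 Hz, appears at 6 Hz.

6 Hz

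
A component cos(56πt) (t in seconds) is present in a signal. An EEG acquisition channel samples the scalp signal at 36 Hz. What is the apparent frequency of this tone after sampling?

8 Hz

ω = 56π rad/s → f = ω/(2π) = 28 Hz.
28 Hz > fs/2 = 18 Hz, folds to fs − 28 Hz = 8 Hz.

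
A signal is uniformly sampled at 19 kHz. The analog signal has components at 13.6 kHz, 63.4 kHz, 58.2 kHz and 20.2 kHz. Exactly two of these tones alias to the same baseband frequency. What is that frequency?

fs/2 = 9.5 kHz.
13.6 kHz > fs/2 = 9.5 kHz, folds to fs − 13.6 kHz = 5.4 kHz.
63.4 kHz mod fs = 6.4 kHz.
6.4 kHz ≤ fs/2 = 9.5 kHz, appears at 6.4 kHz.
58.2 kHz mod fs = 1.2 kHz.
1.2 kHz ≤ fs/2 = 9.5 kHz, appears at 1.2 kHz.
20.2 kHz mod fs = 1.2 kHz.
1.2 kHz ≤ fs/2 = 9.5 kHz, appears at 1.2 kHz.
20.2 kHz and 58.2 kHz both map to 1.2 kHz.

1.2 kHz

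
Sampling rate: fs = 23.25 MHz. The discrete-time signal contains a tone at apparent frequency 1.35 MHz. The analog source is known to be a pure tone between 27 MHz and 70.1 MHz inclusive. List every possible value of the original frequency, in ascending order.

45.15 MHz, 47.85 MHz, 68.4 MHz

Frequencies that alias to 1.35 MHz are k·fs ± 1.35 MHz for integer k ≥ 0.
k=0: 1.35 MHz.
k=1: 21.9 MHz, 24.6 MHz.
k=2: 45.15 MHz, 47.85 MHz.
k=3: 68.4 MHz, 71.1 MHz.
k=4: 91.65 MHz, 94.35 MHz.
Within [27 MHz, 70.1 MHz]: 45.15 MHz, 47.85 MHz, 68.4 MHz.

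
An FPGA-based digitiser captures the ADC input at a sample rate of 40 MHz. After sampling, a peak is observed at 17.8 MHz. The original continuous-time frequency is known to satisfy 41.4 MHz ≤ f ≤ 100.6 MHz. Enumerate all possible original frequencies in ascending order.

57.8 MHz, 62.2 MHz, 97.8 MHz

Frequencies that alias to 17.8 MHz are k·fs ± 17.8 MHz for integer k ≥ 0.
k=0: 17.8 MHz.
k=1: 22.2 MHz, 57.8 MHz.
k=2: 62.2 MHz, 97.8 MHz.
k=3: 102.2 MHz, 137.8 MHz.
Within [41.4 MHz, 100.6 MHz]: 57.8 MHz, 62.2 MHz, 97.8 MHz.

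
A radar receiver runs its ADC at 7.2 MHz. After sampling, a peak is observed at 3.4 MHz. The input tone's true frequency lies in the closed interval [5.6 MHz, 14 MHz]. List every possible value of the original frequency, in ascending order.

10.6 MHz, 11 MHz

Frequencies that alias to 3.4 MHz are k·fs ± 3.4 MHz for integer k ≥ 0.
k=0: 3.4 MHz.
k=1: 3.8 MHz, 10.6 MHz.
k=2: 11 MHz, 17.8 MHz.
k=3: 18.2 MHz, 25 MHz.
Within [5.6 MHz, 14 MHz]: 10.6 MHz, 11 MHz.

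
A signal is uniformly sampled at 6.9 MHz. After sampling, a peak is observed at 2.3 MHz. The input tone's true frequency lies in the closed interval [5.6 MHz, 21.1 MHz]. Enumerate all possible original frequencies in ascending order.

9.2 MHz, 11.5 MHz, 16.1 MHz, 18.4 MHz

Frequencies that alias to 2.3 MHz are k·fs ± 2.3 MHz for integer k ≥ 0.
k=0: 2.3 MHz.
k=1: 4.6 MHz, 9.2 MHz.
k=2: 11.5 MHz, 16.1 MHz.
k=3: 18.4 MHz, 23 MHz.
k=4: 25.3 MHz, 29.9 MHz.
Within [5.6 MHz, 21.1 MHz]: 9.2 MHz, 11.5 MHz, 16.1 MHz, 18.4 MHz.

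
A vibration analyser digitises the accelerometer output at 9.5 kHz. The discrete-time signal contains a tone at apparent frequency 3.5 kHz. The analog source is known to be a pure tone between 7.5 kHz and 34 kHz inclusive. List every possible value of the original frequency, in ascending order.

Frequencies that alias to 3.5 kHz are k·fs ± 3.5 kHz for integer k ≥ 0.
k=0: 3.5 kHz.
k=1: 6 kHz, 13 kHz.
k=2: 15.5 kHz, 22.5 kHz.
k=3: 25 kHz, 32 kHz.
k=4: 34.5 kHz, 41.5 kHz.
Within [7.5 kHz, 34 kHz]: 13 kHz, 15.5 kHz, 22.5 kHz, 25 kHz, 32 kHz.

13 kHz, 15.5 kHz, 22.5 kHz, 25 kHz, 32 kHz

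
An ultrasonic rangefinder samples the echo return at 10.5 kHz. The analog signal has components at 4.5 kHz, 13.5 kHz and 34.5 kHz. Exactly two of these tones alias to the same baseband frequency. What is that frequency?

fs/2 = 5.25 kHz.
4.5 kHz ≤ fs/2 = 5.25 kHz, passes unchanged.
13.5 kHz mod fs = 3 kHz.
3 kHz ≤ fs/2 = 5.25 kHz, appears at 3 kHz.
34.5 kHz mod fs = 3 kHz.
3 kHz ≤ fs/2 = 5.25 kHz, appears at 3 kHz.
13.5 kHz and 34.5 kHz both map to 3 kHz.

3 kHz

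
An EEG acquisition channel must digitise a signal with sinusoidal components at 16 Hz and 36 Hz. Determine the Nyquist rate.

Highest-frequency component: 36 Hz.
Nyquist rate = 2 × 36 Hz = 72 Hz.

72 Hz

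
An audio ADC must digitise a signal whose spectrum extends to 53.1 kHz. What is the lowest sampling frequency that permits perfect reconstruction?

Nyquist rate = 2 × 53.1 kHz = 106.2 kHz.

106.2 kHz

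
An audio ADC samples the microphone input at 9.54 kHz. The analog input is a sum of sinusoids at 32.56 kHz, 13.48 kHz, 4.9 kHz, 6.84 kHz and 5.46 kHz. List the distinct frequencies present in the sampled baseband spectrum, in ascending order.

2.7 kHz, 3.94 kHz, 4.08 kHz, 4.64 kHz

fs/2 = 4.77 kHz.
32.56 kHz mod fs = 3.94 kHz.
3.94 kHz ≤ fs/2 = 4.77 kHz, appears at 3.94 kHz.
13.48 kHz mod fs = 3.94 kHz.
3.94 kHz ≤ fs/2 = 4.77 kHz, appears at 3.94 kHz.
4.9 kHz > fs/2 = 4.77 kHz, folds to fs − 4.9 kHz = 4.64 kHz.
6.84 kHz > fs/2 = 4.77 kHz, folds to fs − 6.84 kHz = 2.7 kHz.
5.46 kHz > fs/2 = 4.77 kHz, folds to fs − 5.46 kHz = 4.08 kHz.
Distinct values: {2.7 kHz, 3.94 kHz, 4.08 kHz, 4.64 kHz}.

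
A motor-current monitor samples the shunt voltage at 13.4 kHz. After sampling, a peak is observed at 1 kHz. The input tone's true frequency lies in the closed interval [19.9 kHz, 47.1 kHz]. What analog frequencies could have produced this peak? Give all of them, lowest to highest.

Frequencies that alias to 1 kHz are k·fs ± 1 kHz for integer k ≥ 0.
k=0: 1 kHz.
k=1: 12.4 kHz, 14.4 kHz.
k=2: 25.8 kHz, 27.8 kHz.
k=3: 39.2 kHz, 41.2 kHz.
k=4: 52.6 kHz, 54.6 kHz.
Within [19.9 kHz, 47.1 kHz]: 25.8 kHz, 27.8 kHz, 39.2 kHz, 41.2 kHz.

25.8 kHz, 27.8 kHz, 39.2 kHz, 41.2 kHz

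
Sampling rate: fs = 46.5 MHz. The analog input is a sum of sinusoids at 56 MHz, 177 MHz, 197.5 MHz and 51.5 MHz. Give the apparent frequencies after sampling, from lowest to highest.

fs/2 = 23.25 MHz.
56 MHz mod fs = 9.5 MHz.
9.5 MHz ≤ fs/2 = 23.25 MHz, appears at 9.5 MHz.
177 MHz mod fs = 37.5 MHz.
37.5 MHz > fs/2 = 23.25 MHz, folds to fs − 37.5 MHz = 9 MHz.
197.5 MHz mod fs = 11.5 MHz.
11.5 MHz ≤ fs/2 = 23.25 MHz, appears at 11.5 MHz.
51.5 MHz mod fs = 5 MHz.
5 MHz ≤ fs/2 = 23.25 MHz, appears at 5 MHz.
Distinct values: {5 MHz, 9 MHz, 9.5 MHz, 11.5 MHz}.

5 MHz, 9 MHz, 9.5 MHz, 11.5 MHz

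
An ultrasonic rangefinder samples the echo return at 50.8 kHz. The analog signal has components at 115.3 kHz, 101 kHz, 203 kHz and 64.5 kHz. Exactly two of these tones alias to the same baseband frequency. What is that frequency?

fs/2 = 25.4 kHz.
115.3 kHz mod fs = 13.7 kHz.
13.7 kHz ≤ fs/2 = 25.4 kHz, appears at 13.7 kHz.
101 kHz mod fs = 50.2 kHz.
50.2 kHz > fs/2 = 25.4 kHz, folds to fs − 50.2 kHz = 0.6 kHz.
203 kHz mod fs = 50.6 kHz.
50.6 kHz > fs/2 = 25.4 kHz, folds to fs − 50.6 kHz = 0.2 kHz.
64.5 kHz mod fs = 13.7 kHz.
13.7 kHz ≤ fs/2 = 25.4 kHz, appears at 13.7 kHz.
64.5 kHz and 115.3 kHz both map to 13.7 kHz.

13.7 kHz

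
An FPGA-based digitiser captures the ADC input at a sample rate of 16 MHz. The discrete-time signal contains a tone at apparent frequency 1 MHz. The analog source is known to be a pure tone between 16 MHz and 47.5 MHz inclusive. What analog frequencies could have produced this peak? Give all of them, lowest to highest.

Frequencies that alias to 1 MHz are k·fs ± 1 MHz for integer k ≥ 0.
k=0: 1 MHz.
k=1: 15 MHz, 17 MHz.
k=2: 31 MHz, 33 MHz.
k=3: 47 MHz, 49 MHz.
k=4: 63 MHz, 65 MHz.
Within [16 MHz, 47.5 MHz]: 17 MHz, 31 MHz, 33 MHz, 47 MHz.

17 MHz, 31 MHz, 33 MHz, 47 MHz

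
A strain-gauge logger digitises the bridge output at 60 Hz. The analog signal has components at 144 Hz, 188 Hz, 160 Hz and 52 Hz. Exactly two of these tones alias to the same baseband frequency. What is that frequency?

fs/2 = 30 Hz.
144 Hz mod fs = 24 Hz.
24 Hz ≤ fs/2 = 30 Hz, appears at 24 Hz.
188 Hz mod fs = 8 Hz.
8 Hz ≤ fs/2 = 30 Hz, appears at 8 Hz.
160 Hz mod fs = 40 Hz.
40 Hz > fs/2 = 30 Hz, folds to fs − 40 Hz = 20 Hz.
52 Hz > fs/2 = 30 Hz, folds to fs − 52 Hz = 8 Hz.
52 Hz and 188 Hz both map to 8 Hz.

8 Hz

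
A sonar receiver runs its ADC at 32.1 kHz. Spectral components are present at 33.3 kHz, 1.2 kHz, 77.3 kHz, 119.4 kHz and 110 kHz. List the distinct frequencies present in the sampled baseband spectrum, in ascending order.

fs/2 = 16.05 kHz.
33.3 kHz mod fs = 1.2 kHz.
1.2 kHz ≤ fs/2 = 16.05 kHz, appears at 1.2 kHz.
1.2 kHz ≤ fs/2 = 16.05 kHz, passes unchanged.
77.3 kHz mod fs = 13.1 kHz.
13.1 kHz ≤ fs/2 = 16.05 kHz, appears at 13.1 kHz.
119.4 kHz mod fs = 23.1 kHz.
23.1 kHz > fs/2 = 16.05 kHz, folds to fs − 23.1 kHz = 9 kHz.
110 kHz mod fs = 13.7 kHz.
13.7 kHz ≤ fs/2 = 16.05 kHz, appears at 13.7 kHz.
Distinct values: {1.2 kHz, 9 kHz, 13.1 kHz, 13.7 kHz}.

1.2 kHz, 9 kHz, 13.1 kHz, 13.7 kHz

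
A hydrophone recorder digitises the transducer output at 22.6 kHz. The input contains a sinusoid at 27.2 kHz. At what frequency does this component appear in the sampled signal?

4.6 kHz

27.2 kHz mod fs = 4.6 kHz.
4.6 kHz ≤ fs/2 = 11.3 kHz, appears at 4.6 kHz.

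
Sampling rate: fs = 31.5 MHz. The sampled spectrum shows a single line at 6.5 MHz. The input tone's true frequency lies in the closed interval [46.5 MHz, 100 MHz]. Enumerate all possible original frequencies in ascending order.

Frequencies that alias to 6.5 MHz are k·fs ± 6.5 MHz for integer k ≥ 0.
k=0: 6.5 MHz.
k=1: 25 MHz, 38 MHz.
k=2: 56.5 MHz, 69.5 MHz.
k=3: 88 MHz, 101 MHz.
k=4: 119.5 MHz, 132.5 MHz.
Within [46.5 MHz, 100 MHz]: 56.5 MHz, 69.5 MHz, 88 MHz.

56.5 MHz, 69.5 MHz, 88 MHz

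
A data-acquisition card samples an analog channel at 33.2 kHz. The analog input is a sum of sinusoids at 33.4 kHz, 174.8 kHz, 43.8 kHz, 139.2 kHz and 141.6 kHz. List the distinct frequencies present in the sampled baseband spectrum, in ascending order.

fs/2 = 16.6 kHz.
33.4 kHz mod fs = 0.2 kHz.
0.2 kHz ≤ fs/2 = 16.6 kHz, appears at 0.2 kHz.
174.8 kHz mod fs = 8.8 kHz.
8.8 kHz ≤ fs/2 = 16.6 kHz, appears at 8.8 kHz.
43.8 kHz mod fs = 10.6 kHz.
10.6 kHz ≤ fs/2 = 16.6 kHz, appears at 10.6 kHz.
139.2 kHz mod fs = 6.4 kHz.
6.4 kHz ≤ fs/2 = 16.6 kHz, appears at 6.4 kHz.
141.6 kHz mod fs = 8.8 kHz.
8.8 kHz ≤ fs/2 = 16.6 kHz, appears at 8.8 kHz.
Distinct values: {0.2 kHz, 6.4 kHz, 8.8 kHz, 10.6 kHz}.

0.2 kHz, 6.4 kHz, 8.8 kHz, 10.6 kHz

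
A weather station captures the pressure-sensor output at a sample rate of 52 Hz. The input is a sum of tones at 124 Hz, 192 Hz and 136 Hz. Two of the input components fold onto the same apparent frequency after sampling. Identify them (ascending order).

fs/2 = 26 Hz.
124 Hz mod fs = 20 Hz.
20 Hz ≤ fs/2 = 26 Hz, appears at 20 Hz.
192 Hz mod fs = 36 Hz.
36 Hz > fs/2 = 26 Hz, folds to fs − 36 Hz = 16 Hz.
136 Hz mod fs = 32 Hz.
32 Hz > fs/2 = 26 Hz, folds to fs − 32 Hz = 20 Hz.
124 Hz and 136 Hz both map to 20 Hz.

124 Hz, 136 Hz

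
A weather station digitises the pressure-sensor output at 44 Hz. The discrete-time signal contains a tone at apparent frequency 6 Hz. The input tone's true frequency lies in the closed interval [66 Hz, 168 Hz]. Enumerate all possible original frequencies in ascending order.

Frequencies that alias to 6 Hz are k·fs ± 6 Hz for integer k ≥ 0.
k=0: 6 Hz.
k=1: 38 Hz, 50 Hz.
k=2: 82 Hz, 94 Hz.
k=3: 126 Hz, 138 Hz.
k=4: 170 Hz, 182 Hz.
Within [66 Hz, 168 Hz]: 82 Hz, 94 Hz, 126 Hz, 138 Hz.

82 Hz, 94 Hz, 126 Hz, 138 Hz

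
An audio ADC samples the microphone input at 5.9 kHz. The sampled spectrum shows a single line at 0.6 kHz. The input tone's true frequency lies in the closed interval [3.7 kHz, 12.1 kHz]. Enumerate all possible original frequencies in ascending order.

Frequencies that alias to 0.6 kHz are k·fs ± 0.6 kHz for integer k ≥ 0.
k=0: 0.6 kHz.
k=1: 5.3 kHz, 6.5 kHz.
k=2: 11.2 kHz, 12.4 kHz.
k=3: 17.1 kHz, 18.3 kHz.
Within [3.7 kHz, 12.1 kHz]: 5.3 kHz, 6.5 kHz, 11.2 kHz.

5.3 kHz, 6.5 kHz, 11.2 kHz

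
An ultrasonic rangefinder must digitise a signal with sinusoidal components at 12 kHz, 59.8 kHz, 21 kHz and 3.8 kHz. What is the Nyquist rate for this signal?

119.6 kHz

Highest-frequency component: 59.8 kHz.
Nyquist rate = 2 × 59.8 kHz = 119.6 kHz.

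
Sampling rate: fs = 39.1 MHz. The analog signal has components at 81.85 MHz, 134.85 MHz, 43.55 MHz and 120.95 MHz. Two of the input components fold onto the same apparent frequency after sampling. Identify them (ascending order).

fs/2 = 19.55 MHz.
81.85 MHz mod fs = 3.65 MHz.
3.65 MHz ≤ fs/2 = 19.55 MHz, appears at 3.65 MHz.
134.85 MHz mod fs = 17.55 MHz.
17.55 MHz ≤ fs/2 = 19.55 MHz, appears at 17.55 MHz.
43.55 MHz mod fs = 4.45 MHz.
4.45 MHz ≤ fs/2 = 19.55 MHz, appears at 4.45 MHz.
120.95 MHz mod fs = 3.65 MHz.
3.65 MHz ≤ fs/2 = 19.55 MHz, appears at 3.65 MHz.
81.85 MHz and 120.95 MHz both map to 3.65 MHz.

81.85 MHz, 120.95 MHz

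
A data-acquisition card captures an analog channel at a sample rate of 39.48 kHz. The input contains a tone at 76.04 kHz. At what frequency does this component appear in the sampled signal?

76.04 kHz mod fs = 36.56 kHz.
36.56 kHz > fs/2 = 19.74 kHz, folds to fs − 36.56 kHz = 2.92 kHz.

2.92 kHz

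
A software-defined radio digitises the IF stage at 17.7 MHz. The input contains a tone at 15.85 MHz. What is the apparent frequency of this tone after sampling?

15.85 MHz > fs/2 = 8.85 MHz, folds to fs − 15.85 MHz = 1.85 MHz.

1.85 MHz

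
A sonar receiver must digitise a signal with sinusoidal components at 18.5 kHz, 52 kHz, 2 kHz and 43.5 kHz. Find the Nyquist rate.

Highest-frequency component: 52 kHz.
Nyquist rate = 2 × 52 kHz = 104 kHz.

104 kHz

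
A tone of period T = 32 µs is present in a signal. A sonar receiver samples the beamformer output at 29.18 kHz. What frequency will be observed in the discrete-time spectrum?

T = 32 µs → f = 1/T = 31.25 kHz.
31.25 kHz mod fs = 2.07 kHz.
2.07 kHz ≤ fs/2 = 14.59 kHz, appears at 2.07 kHz.

2.07 kHz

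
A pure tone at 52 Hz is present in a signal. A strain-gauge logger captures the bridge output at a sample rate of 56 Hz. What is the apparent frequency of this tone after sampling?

52 Hz > fs/2 = 28 Hz, folds to fs − 52 Hz = 4 Hz.

4 Hz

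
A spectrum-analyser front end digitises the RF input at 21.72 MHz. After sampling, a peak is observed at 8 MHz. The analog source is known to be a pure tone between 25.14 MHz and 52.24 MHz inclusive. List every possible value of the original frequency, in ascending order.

29.72 MHz, 35.44 MHz, 51.44 MHz

Frequencies that alias to 8 MHz are k·fs ± 8 MHz for integer k ≥ 0.
k=0: 8 MHz.
k=1: 13.72 MHz, 29.72 MHz.
k=2: 35.44 MHz, 51.44 MHz.
k=3: 57.16 MHz, 73.16 MHz.
Within [25.14 MHz, 52.24 MHz]: 29.72 MHz, 35.44 MHz, 51.44 MHz.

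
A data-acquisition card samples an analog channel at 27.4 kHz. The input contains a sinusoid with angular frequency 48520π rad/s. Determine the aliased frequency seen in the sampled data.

ω = 48520π rad/s → f = ω/(2π) = 24260 Hz = 24.26 kHz.
24.26 kHz > fs/2 = 13.7 kHz, folds to fs − 24.26 kHz = 3.14 kHz.

3.14 kHz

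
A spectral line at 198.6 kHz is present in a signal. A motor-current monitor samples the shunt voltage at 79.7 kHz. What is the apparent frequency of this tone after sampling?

198.6 kHz mod fs = 39.2 kHz.
39.2 kHz ≤ fs/2 = 39.85 kHz, appears at 39.2 kHz.

39.2 kHz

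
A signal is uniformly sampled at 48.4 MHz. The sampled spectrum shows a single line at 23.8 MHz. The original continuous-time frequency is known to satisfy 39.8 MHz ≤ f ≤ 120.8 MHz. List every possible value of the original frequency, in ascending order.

Frequencies that alias to 23.8 MHz are k·fs ± 23.8 MHz for integer k ≥ 0.
k=0: 23.8 MHz.
k=1: 24.6 MHz, 72.2 MHz.
k=2: 73 MHz, 120.6 MHz.
k=3: 121.4 MHz, 169 MHz.
Within [39.8 MHz, 120.8 MHz]: 72.2 MHz, 73 MHz, 120.6 MHz.

72.2 MHz, 73 MHz, 120.6 MHz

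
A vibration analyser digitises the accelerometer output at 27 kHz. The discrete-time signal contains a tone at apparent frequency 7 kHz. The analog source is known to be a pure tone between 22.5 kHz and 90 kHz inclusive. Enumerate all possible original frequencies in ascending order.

Frequencies that alias to 7 kHz are k·fs ± 7 kHz for integer k ≥ 0.
k=0: 7 kHz.
k=1: 20 kHz, 34 kHz.
k=2: 47 kHz, 61 kHz.
k=3: 74 kHz, 88 kHz.
k=4: 101 kHz, 115 kHz.
Within [22.5 kHz, 90 kHz]: 34 kHz, 47 kHz, 61 kHz, 74 kHz, 88 kHz.

34 kHz, 47 kHz, 61 kHz, 74 kHz, 88 kHz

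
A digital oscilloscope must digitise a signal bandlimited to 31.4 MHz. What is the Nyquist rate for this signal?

Nyquist rate = 2 × 31.4 MHz = 62.8 MHz.

62.8 MHz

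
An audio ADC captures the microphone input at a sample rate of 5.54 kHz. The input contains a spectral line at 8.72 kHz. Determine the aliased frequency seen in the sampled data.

8.72 kHz mod fs = 3.18 kHz.
3.18 kHz > fs/2 = 2.77 kHz, folds to fs − 3.18 kHz = 2.36 kHz.

2.36 kHz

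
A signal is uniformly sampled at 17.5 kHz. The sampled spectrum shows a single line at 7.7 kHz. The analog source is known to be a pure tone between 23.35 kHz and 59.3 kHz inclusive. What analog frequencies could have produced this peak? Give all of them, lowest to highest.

Frequencies that alias to 7.7 kHz are k·fs ± 7.7 kHz for integer k ≥ 0.
k=0: 7.7 kHz.
k=1: 9.8 kHz, 25.2 kHz.
k=2: 27.3 kHz, 42.7 kHz.
k=3: 44.8 kHz, 60.2 kHz.
k=4: 62.3 kHz, 77.7 kHz.
Within [23.35 kHz, 59.3 kHz]: 25.2 kHz, 27.3 kHz, 42.7 kHz, 44.8 kHz.

25.2 kHz, 27.3 kHz, 42.7 kHz, 44.8 kHz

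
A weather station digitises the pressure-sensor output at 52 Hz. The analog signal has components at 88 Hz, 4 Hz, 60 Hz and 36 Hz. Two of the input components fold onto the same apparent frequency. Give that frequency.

fs/2 = 26 Hz.
88 Hz mod fs = 36 Hz.
36 Hz > fs/2 = 26 Hz, folds to fs − 36 Hz = 16 Hz.
4 Hz ≤ fs/2 = 26 Hz, passes unchanged.
60 Hz mod fs = 8 Hz.
8 Hz ≤ fs/2 = 26 Hz, appears at 8 Hz.
36 Hz > fs/2 = 26 Hz, folds to fs − 36 Hz = 16 Hz.
36 Hz and 88 Hz both map to 16 Hz.

16 Hz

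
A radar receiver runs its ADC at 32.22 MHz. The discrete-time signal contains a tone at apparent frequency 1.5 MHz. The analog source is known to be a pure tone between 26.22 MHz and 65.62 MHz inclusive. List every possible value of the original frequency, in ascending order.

Frequencies that alias to 1.5 MHz are k·fs ± 1.5 MHz for integer k ≥ 0.
k=0: 1.5 MHz.
k=1: 30.72 MHz, 33.72 MHz.
k=2: 62.94 MHz, 65.94 MHz.
k=3: 95.16 MHz, 98.16 MHz.
Within [26.22 MHz, 65.62 MHz]: 30.72 MHz, 33.72 MHz, 62.94 MHz.

30.72 MHz, 33.72 MHz, 62.94 MHz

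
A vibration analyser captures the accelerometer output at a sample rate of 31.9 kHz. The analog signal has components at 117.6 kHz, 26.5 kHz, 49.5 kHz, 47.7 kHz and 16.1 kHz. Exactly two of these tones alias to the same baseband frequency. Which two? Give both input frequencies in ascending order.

16.1 kHz, 47.7 kHz

fs/2 = 15.95 kHz.
117.6 kHz mod fs = 21.9 kHz.
21.9 kHz > fs/2 = 15.95 kHz, folds to fs − 21.9 kHz = 10 kHz.
26.5 kHz > fs/2 = 15.95 kHz, folds to fs − 26.5 kHz = 5.4 kHz.
49.5 kHz mod fs = 17.6 kHz.
17.6 kHz > fs/2 = 15.95 kHz, folds to fs − 17.6 kHz = 14.3 kHz.
47.7 kHz mod fs = 15.8 kHz.
15.8 kHz ≤ fs/2 = 15.95 kHz, appears at 15.8 kHz.
16.1 kHz > fs/2 = 15.95 kHz, folds to fs − 16.1 kHz = 15.8 kHz.
16.1 kHz and 47.7 kHz both map to 15.8 kHz.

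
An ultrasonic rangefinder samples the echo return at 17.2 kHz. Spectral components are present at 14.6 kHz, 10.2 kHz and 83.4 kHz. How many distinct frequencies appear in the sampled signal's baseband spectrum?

2

fs/2 = 8.6 kHz.
14.6 kHz > fs/2 = 8.6 kHz, folds to fs − 14.6 kHz = 2.6 kHz.
10.2 kHz > fs/2 = 8.6 kHz, folds to fs − 10.2 kHz = 7 kHz.
83.4 kHz mod fs = 14.6 kHz.
14.6 kHz > fs/2 = 8.6 kHz, folds to fs − 14.6 kHz = 2.6 kHz.
Distinct values: {2.6 kHz, 7 kHz} → 2.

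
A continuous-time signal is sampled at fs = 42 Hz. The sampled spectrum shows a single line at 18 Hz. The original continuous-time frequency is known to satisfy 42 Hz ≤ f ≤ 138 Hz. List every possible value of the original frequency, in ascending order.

Frequencies that alias to 18 Hz are k·fs ± 18 Hz for integer k ≥ 0.
k=0: 18 Hz.
k=1: 24 Hz, 60 Hz.
k=2: 66 Hz, 102 Hz.
k=3: 108 Hz, 144 Hz.
k=4: 150 Hz, 186 Hz.
Within [42 Hz, 138 Hz]: 60 Hz, 66 Hz, 102 Hz, 108 Hz.

60 Hz, 66 Hz, 102 Hz, 108 Hz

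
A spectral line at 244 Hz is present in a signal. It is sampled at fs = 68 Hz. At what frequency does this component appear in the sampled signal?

244 Hz mod fs = 40 Hz.
40 Hz > fs/2 = 34 Hz, folds to fs − 40 Hz = 28 Hz.

28 Hz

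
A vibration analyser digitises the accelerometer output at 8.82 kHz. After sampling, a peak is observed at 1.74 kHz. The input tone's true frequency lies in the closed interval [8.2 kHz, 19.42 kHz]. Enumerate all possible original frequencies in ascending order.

Frequencies that alias to 1.74 kHz are k·fs ± 1.74 kHz for integer k ≥ 0.
k=0: 1.74 kHz.
k=1: 7.08 kHz, 10.56 kHz.
k=2: 15.9 kHz, 19.38 kHz.
k=3: 24.72 kHz, 28.2 kHz.
Within [8.2 kHz, 19.42 kHz]: 10.56 kHz, 15.9 kHz, 19.38 kHz.

10.56 kHz, 15.9 kHz, 19.38 kHz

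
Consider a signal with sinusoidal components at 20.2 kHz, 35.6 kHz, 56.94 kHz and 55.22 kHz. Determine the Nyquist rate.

Highest-frequency component: 56.94 kHz.
Nyquist rate = 2 × 56.94 kHz = 113.88 kHz.

113.88 kHz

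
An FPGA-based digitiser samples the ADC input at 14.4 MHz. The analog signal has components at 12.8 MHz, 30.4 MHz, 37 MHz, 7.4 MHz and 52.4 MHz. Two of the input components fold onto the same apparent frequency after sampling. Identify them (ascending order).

fs/2 = 7.2 MHz.
12.8 MHz > fs/2 = 7.2 MHz, folds to fs − 12.8 MHz = 1.6 MHz.
30.4 MHz mod fs = 1.6 MHz.
1.6 MHz ≤ fs/2 = 7.2 MHz, appears at 1.6 MHz.
37 MHz mod fs = 8.2 MHz.
8.2 MHz > fs/2 = 7.2 MHz, folds to fs − 8.2 MHz = 6.2 MHz.
7.4 MHz > fs/2 = 7.2 MHz, folds to fs − 7.4 MHz = 7 MHz.
52.4 MHz mod fs = 9.2 MHz.
9.2 MHz > fs/2 = 7.2 MHz, folds to fs − 9.2 MHz = 5.2 MHz.
12.8 MHz and 30.4 MHz both map to 1.6 MHz.

12.8 MHz, 30.4 MHz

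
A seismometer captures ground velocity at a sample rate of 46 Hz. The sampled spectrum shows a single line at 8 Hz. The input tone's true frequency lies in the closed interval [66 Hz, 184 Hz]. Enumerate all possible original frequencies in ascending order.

84 Hz, 100 Hz, 130 Hz, 146 Hz, 176 Hz

Frequencies that alias to 8 Hz are k·fs ± 8 Hz for integer k ≥ 0.
k=0: 8 Hz.
k=1: 38 Hz, 54 Hz.
k=2: 84 Hz, 100 Hz.
k=3: 130 Hz, 146 Hz.
k=4: 176 Hz, 192 Hz.
k=5: 222 Hz, 238 Hz.
Within [66 Hz, 184 Hz]: 84 Hz, 100 Hz, 130 Hz, 146 Hz, 176 Hz.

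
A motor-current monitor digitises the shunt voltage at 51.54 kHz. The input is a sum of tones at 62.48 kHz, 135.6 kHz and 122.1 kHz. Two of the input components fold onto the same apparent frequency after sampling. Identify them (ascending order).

fs/2 = 25.77 kHz.
62.48 kHz mod fs = 10.94 kHz.
10.94 kHz ≤ fs/2 = 25.77 kHz, appears at 10.94 kHz.
135.6 kHz mod fs = 32.52 kHz.
32.52 kHz > fs/2 = 25.77 kHz, folds to fs − 32.52 kHz = 19.02 kHz.
122.1 kHz mod fs = 19.02 kHz.
19.02 kHz ≤ fs/2 = 25.77 kHz, appears at 19.02 kHz.
122.1 kHz and 135.6 kHz both map to 19.02 kHz.

122.1 kHz, 135.6 kHz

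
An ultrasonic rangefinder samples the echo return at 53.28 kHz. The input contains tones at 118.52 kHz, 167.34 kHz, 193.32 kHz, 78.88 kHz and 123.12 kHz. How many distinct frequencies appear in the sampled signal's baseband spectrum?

5

fs/2 = 26.64 kHz.
118.52 kHz mod fs = 11.96 kHz.
11.96 kHz ≤ fs/2 = 26.64 kHz, appears at 11.96 kHz.
167.34 kHz mod fs = 7.5 kHz.
7.5 kHz ≤ fs/2 = 26.64 kHz, appears at 7.5 kHz.
193.32 kHz mod fs = 33.48 kHz.
33.48 kHz > fs/2 = 26.64 kHz, folds to fs − 33.48 kHz = 19.8 kHz.
78.88 kHz mod fs = 25.6 kHz.
25.6 kHz ≤ fs/2 = 26.64 kHz, appears at 25.6 kHz.
123.12 kHz mod fs = 16.56 kHz.
16.56 kHz ≤ fs/2 = 26.64 kHz, appears at 16.56 kHz.
Distinct values: {7.5 kHz, 11.96 kHz, 16.56 kHz, 19.8 kHz, 25.6 kHz} → 5.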